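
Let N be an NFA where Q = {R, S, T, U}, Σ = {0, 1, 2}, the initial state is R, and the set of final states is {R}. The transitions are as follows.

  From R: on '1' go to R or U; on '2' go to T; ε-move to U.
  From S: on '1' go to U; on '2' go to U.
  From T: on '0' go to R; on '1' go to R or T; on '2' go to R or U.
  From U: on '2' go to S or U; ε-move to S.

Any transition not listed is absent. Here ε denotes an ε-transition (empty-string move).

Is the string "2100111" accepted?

Start: ε-closure({R}) = {R, S, U}.
Read '2': {R, S, U} → {S, T, U}.
Read '1': {S, T, U} → {R, S, T, U}.
Read '0': {R, S, T, U} → {R, S, U}.
Read '0': {R, S, U} → ∅.
The set is empty and remains empty for the remaining 3 symbols.
The final set ∅ contains no accepting state.

No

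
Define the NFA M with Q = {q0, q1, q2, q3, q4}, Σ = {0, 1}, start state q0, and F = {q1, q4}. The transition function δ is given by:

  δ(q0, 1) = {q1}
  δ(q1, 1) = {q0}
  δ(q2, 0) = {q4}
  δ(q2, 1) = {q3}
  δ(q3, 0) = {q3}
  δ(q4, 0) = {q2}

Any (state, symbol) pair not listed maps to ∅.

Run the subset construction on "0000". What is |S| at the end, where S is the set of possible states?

0

Start in {q0}.
Read '0': {q0} → ∅.
The set is empty and remains empty for the remaining 3 symbols.
That set has 0 states.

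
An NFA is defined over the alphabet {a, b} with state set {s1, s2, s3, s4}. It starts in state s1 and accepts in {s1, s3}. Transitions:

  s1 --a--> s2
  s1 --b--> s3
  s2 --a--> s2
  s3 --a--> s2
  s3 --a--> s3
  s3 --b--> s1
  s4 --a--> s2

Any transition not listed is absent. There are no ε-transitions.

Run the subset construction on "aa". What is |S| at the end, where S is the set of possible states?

1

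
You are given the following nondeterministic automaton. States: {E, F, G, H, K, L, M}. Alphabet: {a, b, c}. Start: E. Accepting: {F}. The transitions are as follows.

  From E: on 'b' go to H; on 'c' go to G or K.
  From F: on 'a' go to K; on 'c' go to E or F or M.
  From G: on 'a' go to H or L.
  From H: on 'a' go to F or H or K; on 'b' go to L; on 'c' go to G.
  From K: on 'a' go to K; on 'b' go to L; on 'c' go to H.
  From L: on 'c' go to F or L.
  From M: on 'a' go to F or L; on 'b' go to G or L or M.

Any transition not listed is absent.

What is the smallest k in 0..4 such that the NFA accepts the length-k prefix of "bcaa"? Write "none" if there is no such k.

Start in {E}.
Read 'b': {E} → {H}.
Read 'c': {H} → {G}.
Read 'a': {G} → {H, L}.
Read 'a': {H, L} → {F, H, K}.
None of the earlier sets intersect F, but {F, H, K} does.

4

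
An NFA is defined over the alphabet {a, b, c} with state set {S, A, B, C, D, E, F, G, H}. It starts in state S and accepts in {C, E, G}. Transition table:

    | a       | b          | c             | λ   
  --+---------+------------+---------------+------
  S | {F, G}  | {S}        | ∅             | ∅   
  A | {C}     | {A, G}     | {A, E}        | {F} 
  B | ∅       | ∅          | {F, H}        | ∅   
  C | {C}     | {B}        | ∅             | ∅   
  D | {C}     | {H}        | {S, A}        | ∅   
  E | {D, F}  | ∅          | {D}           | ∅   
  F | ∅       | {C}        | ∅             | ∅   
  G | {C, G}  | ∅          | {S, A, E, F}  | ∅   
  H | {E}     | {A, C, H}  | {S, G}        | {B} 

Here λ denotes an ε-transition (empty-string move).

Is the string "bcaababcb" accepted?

Start in {S}.
Read 'b': S→{S}; now {S}.
Read 'c': S→∅; now ∅.
The set is empty and remains empty for the remaining 7 symbols.
The final set ∅ contains no accepting state.

No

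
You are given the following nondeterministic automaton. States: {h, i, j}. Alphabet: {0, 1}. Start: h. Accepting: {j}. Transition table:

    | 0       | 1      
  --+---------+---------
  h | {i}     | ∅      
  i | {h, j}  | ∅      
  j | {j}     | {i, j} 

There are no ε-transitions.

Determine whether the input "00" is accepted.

Start in {h}.
Read '0': h→{i}; now {i}.
Read '0': i→{h, j}; now {h, j}.
The final set {h, j} contains the accepting state j.

Yes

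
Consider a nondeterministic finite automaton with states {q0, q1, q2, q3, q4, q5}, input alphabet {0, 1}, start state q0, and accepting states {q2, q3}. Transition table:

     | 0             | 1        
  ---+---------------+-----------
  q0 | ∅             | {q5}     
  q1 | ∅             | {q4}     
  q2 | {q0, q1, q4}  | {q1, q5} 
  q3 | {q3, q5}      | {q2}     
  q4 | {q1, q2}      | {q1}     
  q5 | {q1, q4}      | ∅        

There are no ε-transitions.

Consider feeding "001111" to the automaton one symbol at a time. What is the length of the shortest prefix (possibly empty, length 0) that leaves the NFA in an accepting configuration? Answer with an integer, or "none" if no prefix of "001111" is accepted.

Start in {q0}.
Read '0': {q0} → ∅.
The set is empty and remains empty for the remaining 5 symbols.
No reachable set along the way intersects F.

none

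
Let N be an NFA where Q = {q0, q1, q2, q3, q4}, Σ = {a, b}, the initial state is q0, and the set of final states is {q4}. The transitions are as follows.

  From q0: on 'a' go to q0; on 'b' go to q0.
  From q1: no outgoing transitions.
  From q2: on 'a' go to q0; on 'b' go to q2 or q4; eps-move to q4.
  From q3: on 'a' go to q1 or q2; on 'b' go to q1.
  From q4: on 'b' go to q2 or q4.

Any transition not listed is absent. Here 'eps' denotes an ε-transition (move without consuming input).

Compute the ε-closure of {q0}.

{q0}

Begin with {q0}.
No ε-moves leave this set, so the closure equals the set itself.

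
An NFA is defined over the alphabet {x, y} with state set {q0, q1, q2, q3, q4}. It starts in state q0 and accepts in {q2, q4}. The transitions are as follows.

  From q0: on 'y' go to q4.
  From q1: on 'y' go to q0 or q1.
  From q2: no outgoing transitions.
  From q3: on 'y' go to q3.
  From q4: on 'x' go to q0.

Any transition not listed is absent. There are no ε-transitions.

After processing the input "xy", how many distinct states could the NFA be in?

0

Start in {q0}.
Read 'x': {q0} → ∅.
The set is empty and remains empty for the remaining 1 symbol.
That set has 0 states.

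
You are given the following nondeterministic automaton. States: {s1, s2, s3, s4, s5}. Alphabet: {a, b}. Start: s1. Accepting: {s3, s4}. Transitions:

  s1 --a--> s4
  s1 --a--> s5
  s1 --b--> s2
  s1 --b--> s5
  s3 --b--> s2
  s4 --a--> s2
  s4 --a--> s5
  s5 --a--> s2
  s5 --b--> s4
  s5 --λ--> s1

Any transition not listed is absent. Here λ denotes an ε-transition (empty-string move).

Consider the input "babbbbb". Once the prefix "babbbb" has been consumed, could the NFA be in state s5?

Yes

Start in {s1}.
Read 'b': {s1} → {s1, s2, s5}.
Read 'a': {s1, s2, s5} → {s1, s2, s4, s5}.
Read 'b': {s1, s2, s4, s5} → {s1, s2, s4, s5}.
Read 'b': {s1, s2, s4, s5} → {s1, s2, s4, s5}.
Read 'b': {s1, s2, s4, s5} → {s1, s2, s4, s5}.
Read 'b': {s1, s2, s4, s5} → {s1, s2, s4, s5}.
State s5 is in {s1, s2, s4, s5}.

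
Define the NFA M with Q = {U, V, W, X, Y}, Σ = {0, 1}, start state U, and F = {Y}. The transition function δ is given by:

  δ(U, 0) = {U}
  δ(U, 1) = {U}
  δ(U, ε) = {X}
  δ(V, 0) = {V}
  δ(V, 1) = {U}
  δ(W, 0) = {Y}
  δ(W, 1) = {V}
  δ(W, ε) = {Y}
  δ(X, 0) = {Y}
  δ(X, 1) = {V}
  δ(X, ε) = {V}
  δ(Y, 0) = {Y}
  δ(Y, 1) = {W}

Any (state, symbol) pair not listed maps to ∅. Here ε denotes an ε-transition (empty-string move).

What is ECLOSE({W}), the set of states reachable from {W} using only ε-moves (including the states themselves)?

{W, Y}

Begin with {W}.
ε-move W → Y; add Y.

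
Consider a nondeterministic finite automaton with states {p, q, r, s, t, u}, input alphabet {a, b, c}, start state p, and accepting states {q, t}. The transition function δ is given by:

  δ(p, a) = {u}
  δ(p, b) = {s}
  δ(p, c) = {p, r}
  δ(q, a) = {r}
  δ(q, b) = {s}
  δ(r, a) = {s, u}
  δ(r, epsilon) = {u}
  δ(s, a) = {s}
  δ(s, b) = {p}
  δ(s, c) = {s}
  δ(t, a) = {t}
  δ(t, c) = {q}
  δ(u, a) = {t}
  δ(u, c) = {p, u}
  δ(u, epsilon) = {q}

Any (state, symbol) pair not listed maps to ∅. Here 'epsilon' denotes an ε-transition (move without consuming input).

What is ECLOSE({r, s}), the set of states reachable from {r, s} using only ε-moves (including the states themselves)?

Begin with {r, s}.
ε-move r → u; add u.
ε-move u → q; add q.

{q, r, s, u}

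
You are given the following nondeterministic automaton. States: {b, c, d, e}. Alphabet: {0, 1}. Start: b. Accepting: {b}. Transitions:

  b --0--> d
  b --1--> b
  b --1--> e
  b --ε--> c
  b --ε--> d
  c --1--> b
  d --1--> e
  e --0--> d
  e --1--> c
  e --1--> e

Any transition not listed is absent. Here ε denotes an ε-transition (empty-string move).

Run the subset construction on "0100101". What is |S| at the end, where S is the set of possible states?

Start: ε-closure({b}) = {b, c, d}.
Read '0': b→{d}, c→∅, d→∅; now {d}.
Read '1': d→{e}; now {e}.
Read '0': e→{d}; now {d}.
Read '0': d→∅; now ∅.
The set is empty and remains empty for the remaining 3 symbols.
That set has 0 states.

0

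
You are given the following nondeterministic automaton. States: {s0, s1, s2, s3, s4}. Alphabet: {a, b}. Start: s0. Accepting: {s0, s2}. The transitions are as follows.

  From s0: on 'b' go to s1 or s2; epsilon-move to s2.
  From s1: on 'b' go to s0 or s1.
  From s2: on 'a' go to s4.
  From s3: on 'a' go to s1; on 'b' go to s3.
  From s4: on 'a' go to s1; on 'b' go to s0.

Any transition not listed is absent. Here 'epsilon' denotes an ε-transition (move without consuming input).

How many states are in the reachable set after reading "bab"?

Start: ε-closure({s0}) = {s0, s2}.
Read 'b': s0→{s1, s2}, s2→∅; now {s1, s2}.
Read 'a': s1→∅, s2→{s4}; now {s4}.
Read 'b': s4→{s0}; union {s0}; ε-closure = {s0, s2}.
That set has 2 states.

2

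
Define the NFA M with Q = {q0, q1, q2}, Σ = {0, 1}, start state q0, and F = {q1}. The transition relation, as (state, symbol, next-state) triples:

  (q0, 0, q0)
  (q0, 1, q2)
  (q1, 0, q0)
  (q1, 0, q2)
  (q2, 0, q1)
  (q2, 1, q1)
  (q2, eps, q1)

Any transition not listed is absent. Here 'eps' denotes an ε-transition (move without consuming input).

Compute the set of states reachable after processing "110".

{q0, q1, q2}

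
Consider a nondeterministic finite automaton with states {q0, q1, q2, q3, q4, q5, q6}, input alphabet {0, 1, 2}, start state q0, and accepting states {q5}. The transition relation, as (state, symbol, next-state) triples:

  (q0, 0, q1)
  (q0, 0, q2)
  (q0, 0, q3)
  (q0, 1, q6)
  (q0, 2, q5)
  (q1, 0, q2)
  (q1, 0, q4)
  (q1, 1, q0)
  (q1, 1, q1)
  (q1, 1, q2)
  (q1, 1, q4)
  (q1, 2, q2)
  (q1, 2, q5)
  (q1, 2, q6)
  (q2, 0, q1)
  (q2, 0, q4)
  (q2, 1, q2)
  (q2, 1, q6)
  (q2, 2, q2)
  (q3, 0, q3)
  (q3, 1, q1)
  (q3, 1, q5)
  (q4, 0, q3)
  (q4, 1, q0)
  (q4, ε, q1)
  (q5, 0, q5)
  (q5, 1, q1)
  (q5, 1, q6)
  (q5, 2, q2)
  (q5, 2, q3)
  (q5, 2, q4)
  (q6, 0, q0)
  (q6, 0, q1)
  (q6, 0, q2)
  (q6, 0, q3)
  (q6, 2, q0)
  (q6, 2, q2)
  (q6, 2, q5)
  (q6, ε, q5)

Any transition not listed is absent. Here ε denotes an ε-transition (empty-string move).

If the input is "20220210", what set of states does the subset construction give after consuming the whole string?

{q0, q1, q2, q3, q4, q5}

Start in {q0}.
Read '2': q0→{q5}; now {q5}.
Read '0': q5→{q5}; now {q5}.
Read '2': q5→{q2, q3, q4}; union {q2, q3, q4}; ε-closure = {q1, q2, q3, q4}.
Read '2': q1→{q2, q5, q6}, q2→{q2}, q3→∅, q4→∅; now {q2, q5, q6}.
Read '0': q2→{q1, q4}, q5→{q5}, q6→{q0, q1, q2, q3}; now {q0, q1, q2, q3, q4, q5}.
Read '2': q0→{q5}, q1→{q2, q5, q6}, q2→{q2}, q3→∅, q4→∅, q5→{q2, q3, q4}; union {q2, q3, q4, q5, q6}; ε-closure = {q1, q2, q3, q4, q5, q6}.
Read '1': q1→{q0, q1, q2, q4}, q2→{q2, q6}, q3→{q1, q5}, q4→{q0}, q5→{q1, q6}, q6→∅; now {q0, q1, q2, q4, q5, q6}.
Read '0': q0→{q1, q2, q3}, q1→{q2, q4}, q2→{q1, q4}, q4→{q3}, q5→{q5}, q6→{q0, q1, q2, q3}; now {q0, q1, q2, q3, q4, q5}.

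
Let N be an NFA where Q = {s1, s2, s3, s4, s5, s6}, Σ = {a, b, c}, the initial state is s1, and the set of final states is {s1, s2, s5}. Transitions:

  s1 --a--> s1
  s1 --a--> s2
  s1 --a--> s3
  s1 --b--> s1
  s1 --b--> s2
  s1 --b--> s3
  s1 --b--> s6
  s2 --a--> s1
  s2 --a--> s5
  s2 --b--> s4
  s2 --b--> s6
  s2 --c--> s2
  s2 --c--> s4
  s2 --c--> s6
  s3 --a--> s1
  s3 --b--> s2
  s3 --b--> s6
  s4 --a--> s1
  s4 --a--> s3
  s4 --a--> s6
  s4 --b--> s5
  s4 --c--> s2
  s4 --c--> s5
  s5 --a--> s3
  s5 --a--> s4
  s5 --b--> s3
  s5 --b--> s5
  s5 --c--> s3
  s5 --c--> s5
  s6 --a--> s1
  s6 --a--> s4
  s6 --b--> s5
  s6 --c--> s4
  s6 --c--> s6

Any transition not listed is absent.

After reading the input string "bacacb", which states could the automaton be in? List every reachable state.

{s2, s3, s4, s5, s6}

Start in {s1}.
Read 'b': s1→{s1, s2, s3, s6}; now {s1, s2, s3, s6}.
Read 'a': s1→{s1, s2, s3}, s2→{s1, s5}, s3→{s1}, s6→{s1, s4}; now {s1, s2, s3, s4, s5}.
Read 'c': s1→∅, s2→{s2, s4, s6}, s3→∅, s4→{s2, s5}, s5→{s3, s5}; now {s2, s3, s4, s5, s6}.
Read 'a': s2→{s1, s5}, s3→{s1}, s4→{s1, s3, s6}, s5→{s3, s4}, s6→{s1, s4}; now {s1, s3, s4, s5, s6}.
Read 'c': s1→∅, s3→∅, s4→{s2, s5}, s5→{s3, s5}, s6→{s4, s6}; now {s2, s3, s4, s5, s6}.
Read 'b': s2→{s4, s6}, s3→{s2, s6}, s4→{s5}, s5→{s3, s5}, s6→{s5}; now {s2, s3, s4, s5, s6}.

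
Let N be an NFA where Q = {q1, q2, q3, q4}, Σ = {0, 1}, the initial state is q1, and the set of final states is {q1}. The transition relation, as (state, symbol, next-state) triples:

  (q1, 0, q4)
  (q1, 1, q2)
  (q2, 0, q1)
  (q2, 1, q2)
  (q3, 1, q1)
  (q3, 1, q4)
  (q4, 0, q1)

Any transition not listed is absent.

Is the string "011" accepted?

Start in {q1}.
Read '0': q1→{q4}; now {q4}.
Read '1': q4→∅; now ∅.
The set is empty and remains empty for the remaining 1 symbol.
The final set ∅ contains no accepting state.

No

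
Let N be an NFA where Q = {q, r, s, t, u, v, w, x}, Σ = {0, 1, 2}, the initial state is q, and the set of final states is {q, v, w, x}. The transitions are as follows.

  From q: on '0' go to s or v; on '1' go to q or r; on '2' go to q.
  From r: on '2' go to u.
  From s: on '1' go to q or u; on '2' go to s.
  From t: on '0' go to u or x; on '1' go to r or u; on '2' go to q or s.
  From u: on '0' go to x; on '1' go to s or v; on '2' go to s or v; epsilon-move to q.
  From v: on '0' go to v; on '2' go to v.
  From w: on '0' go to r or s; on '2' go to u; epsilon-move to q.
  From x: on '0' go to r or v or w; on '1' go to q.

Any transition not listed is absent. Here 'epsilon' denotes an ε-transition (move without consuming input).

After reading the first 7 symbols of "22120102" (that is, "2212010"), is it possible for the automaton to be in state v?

Start in {q}.
Read '2': {q} → {q}.
Read '2': {q} → {q}.
Read '1': {q} → {q, r}.
Read '2': {q, r} → {q, u}.
Read '0': {q, u} → {s, v, x}.
Read '1': {s, v, x} → {q, u}.
Read '0': {q, u} → {s, v, x}.
State v is in {s, v, x}.

Yes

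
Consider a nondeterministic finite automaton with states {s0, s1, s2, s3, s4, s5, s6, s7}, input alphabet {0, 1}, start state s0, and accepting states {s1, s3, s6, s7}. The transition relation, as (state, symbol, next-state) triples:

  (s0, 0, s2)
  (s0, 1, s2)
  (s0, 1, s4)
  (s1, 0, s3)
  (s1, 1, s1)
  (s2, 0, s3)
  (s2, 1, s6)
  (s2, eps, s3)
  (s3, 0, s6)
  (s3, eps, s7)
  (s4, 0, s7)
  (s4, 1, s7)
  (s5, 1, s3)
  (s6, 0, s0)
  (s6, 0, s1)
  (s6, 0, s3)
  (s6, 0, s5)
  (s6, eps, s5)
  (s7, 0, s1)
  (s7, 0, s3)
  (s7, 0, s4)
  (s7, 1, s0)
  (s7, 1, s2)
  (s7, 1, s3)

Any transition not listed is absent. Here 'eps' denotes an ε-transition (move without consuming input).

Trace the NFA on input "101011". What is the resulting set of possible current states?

{s0, s1, s2, s3, s4, s5, s6, s7}

Start in {s0}.
Read '1': {s0} → {s2, s3, s4, s7}.
Read '0': {s2, s3, s4, s7} → {s1, s3, s4, s5, s6, s7}.
Read '1': {s1, s3, s4, s5, s6, s7} → {s0, s1, s2, s3, s7}.
Read '0': {s0, s1, s2, s3, s7} → {s1, s2, s3, s4, s5, s6, s7}.
Read '1': {s1, s2, s3, s4, s5, s6, s7} → {s0, s1, s2, s3, s5, s6, s7}.
Read '1': {s0, s1, s2, s3, s5, s6, s7} → {s0, s1, s2, s3, s4, s5, s6, s7}.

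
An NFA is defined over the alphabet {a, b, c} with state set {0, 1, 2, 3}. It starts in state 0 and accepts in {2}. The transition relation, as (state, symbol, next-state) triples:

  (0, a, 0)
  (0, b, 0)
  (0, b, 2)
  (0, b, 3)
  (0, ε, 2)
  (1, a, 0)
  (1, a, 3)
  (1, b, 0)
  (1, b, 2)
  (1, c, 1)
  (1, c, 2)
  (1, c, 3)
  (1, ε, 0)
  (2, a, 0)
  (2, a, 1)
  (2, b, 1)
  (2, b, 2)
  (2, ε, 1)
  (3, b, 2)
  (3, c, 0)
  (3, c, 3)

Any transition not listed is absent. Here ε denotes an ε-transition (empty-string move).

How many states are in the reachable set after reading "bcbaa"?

4

Start: ε-closure({0}) = {0, 1, 2}.
Read 'b': 0→{0, 2, 3}, 1→{0, 2}, 2→{1, 2}; now {0, 1, 2, 3}.
Read 'c': 0→∅, 1→{1, 2, 3}, 2→∅, 3→{0, 3}; now {0, 1, 2, 3}.
Read 'b': 0→{0, 2, 3}, 1→{0, 2}, 2→{1, 2}, 3→{2}; now {0, 1, 2, 3}.
Read 'a': 0→{0}, 1→{0, 3}, 2→{0, 1}, 3→∅; union {0, 1, 3}; ε-closure = {0, 1, 2, 3}.
Read 'a': 0→{0}, 1→{0, 3}, 2→{0, 1}, 3→∅; union {0, 1, 3}; ε-closure = {0, 1, 2, 3}.
That set has 4 states.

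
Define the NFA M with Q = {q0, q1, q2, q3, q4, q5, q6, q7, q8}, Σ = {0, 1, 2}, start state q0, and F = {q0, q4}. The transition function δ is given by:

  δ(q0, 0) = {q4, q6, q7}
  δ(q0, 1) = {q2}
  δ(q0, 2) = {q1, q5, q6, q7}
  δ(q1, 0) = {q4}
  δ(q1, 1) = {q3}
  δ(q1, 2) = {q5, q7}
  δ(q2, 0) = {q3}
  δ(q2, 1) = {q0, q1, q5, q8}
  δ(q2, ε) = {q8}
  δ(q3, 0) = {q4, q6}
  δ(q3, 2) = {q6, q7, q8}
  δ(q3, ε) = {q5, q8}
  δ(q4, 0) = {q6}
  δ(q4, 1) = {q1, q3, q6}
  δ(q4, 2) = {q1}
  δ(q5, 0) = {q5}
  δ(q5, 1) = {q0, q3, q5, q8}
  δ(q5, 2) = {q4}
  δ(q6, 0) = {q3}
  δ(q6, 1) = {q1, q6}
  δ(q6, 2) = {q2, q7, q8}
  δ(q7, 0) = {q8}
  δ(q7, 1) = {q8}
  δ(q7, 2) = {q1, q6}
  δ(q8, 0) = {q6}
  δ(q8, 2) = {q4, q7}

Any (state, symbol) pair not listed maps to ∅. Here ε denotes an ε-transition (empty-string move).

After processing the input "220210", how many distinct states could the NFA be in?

6

Start in {q0}.
Read '2': q0→{q1, q5, q6, q7}; now {q1, q5, q6, q7}.
Read '2': q1→{q5, q7}, q5→{q4}, q6→{q2, q7, q8}, q7→{q1, q6}; now {q1, q2, q4, q5, q6, q7, q8}.
Read '0': q1→{q4}, q2→{q3}, q4→{q6}, q5→{q5}, q6→{q3}, q7→{q8}, q8→{q6}; now {q3, q4, q5, q6, q8}.
Read '2': q3→{q6, q7, q8}, q4→{q1}, q5→{q4}, q6→{q2, q7, q8}, q8→{q4, q7}; now {q1, q2, q4, q6, q7, q8}.
Read '1': q1→{q3}, q2→{q0, q1, q5, q8}, q4→{q1, q3, q6}, q6→{q1, q6}, q7→{q8}, q8→∅; now {q0, q1, q3, q5, q6, q8}.
Read '0': q0→{q4, q6, q7}, q1→{q4}, q3→{q4, q6}, q5→{q5}, q6→{q3}, q8→{q6}; union {q3, q4, q5, q6, q7}; ε-closure = {q3, q4, q5, q6, q7, q8}.
That set has 6 states.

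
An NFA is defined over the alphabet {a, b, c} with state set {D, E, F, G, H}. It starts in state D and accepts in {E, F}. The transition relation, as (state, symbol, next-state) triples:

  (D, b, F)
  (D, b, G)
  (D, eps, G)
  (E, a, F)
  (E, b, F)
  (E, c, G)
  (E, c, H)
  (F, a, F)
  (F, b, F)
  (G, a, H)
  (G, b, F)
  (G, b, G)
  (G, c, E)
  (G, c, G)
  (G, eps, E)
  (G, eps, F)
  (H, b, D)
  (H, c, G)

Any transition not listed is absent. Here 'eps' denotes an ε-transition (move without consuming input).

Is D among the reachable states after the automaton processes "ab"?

Yes

Start: ε-closure({D}) = {D, E, F, G}.
Read 'a': D→∅, E→{F}, F→{F}, G→{H}; now {F, H}.
Read 'b': F→{F}, H→{D}; union {D, F}; ε-closure = {D, E, F, G}.
State D is in {D, E, F, G}.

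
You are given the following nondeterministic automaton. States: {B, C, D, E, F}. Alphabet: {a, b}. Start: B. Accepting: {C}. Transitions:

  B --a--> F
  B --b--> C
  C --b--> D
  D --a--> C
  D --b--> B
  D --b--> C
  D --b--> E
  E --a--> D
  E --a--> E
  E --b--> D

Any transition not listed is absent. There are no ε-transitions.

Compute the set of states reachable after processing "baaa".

∅

Start in {B}.
Read 'b': B→{C}; now {C}.
Read 'a': C→∅; now ∅.
The set is empty and remains empty for the remaining 2 symbols.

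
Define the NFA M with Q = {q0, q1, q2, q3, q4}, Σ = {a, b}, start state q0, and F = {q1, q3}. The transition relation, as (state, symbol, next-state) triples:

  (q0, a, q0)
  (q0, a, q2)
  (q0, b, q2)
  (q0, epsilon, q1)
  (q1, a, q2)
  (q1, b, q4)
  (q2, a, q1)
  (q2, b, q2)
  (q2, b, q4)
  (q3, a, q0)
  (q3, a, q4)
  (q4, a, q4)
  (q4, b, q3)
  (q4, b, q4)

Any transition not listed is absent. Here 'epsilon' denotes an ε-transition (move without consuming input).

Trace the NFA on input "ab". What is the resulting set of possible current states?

Start: ε-closure({q0}) = {q0, q1}.
Read 'a': {q0, q1} → {q0, q1, q2}.
Read 'b': {q0, q1, q2} → {q2, q4}.

{q2, q4}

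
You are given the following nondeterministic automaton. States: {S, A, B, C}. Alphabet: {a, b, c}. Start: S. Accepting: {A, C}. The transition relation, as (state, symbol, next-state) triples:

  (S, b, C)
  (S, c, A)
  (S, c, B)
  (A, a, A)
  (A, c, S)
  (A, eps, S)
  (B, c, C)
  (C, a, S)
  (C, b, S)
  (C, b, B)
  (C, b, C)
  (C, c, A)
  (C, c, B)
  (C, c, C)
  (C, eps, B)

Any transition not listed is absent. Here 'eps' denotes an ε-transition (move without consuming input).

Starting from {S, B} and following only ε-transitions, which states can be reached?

{S, B}

Begin with {S, B}.
No ε-moves leave this set, so the closure equals the set itself.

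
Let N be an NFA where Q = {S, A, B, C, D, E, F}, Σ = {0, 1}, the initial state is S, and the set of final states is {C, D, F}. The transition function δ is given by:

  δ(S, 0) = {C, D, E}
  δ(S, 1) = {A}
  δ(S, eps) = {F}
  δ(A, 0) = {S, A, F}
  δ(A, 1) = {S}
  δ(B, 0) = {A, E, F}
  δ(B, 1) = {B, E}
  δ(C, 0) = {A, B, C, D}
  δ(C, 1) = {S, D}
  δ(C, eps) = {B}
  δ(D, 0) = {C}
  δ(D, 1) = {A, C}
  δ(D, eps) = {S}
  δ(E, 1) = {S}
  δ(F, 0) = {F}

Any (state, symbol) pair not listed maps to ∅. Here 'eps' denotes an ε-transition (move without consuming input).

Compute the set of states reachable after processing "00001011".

{S, A, B, C, D, E, F}

Start: ε-closure({S}) = {S, F}.
Read '0': S→{C, D, E}, F→{F}; union {C, D, E, F}; ε-closure = {S, B, C, D, E, F}.
Read '0': S→{C, D, E}, B→{A, E, F}, C→{A, B, C, D}, D→{C}, E→∅, F→{F}; union {A, B, C, D, E, F}; ε-closure = {S, A, B, C, D, E, F}.
Read '0': S→{C, D, E}, A→{S, A, F}, B→{A, E, F}, C→{A, B, C, D}, D→{C}, E→∅, F→{F}; now {S, A, B, C, D, E, F}.
Read '0': S→{C, D, E}, A→{S, A, F}, B→{A, E, F}, C→{A, B, C, D}, D→{C}, E→∅, F→{F}; now {S, A, B, C, D, E, F}.
Read '1': S→{A}, A→{S}, B→{B, E}, C→{S, D}, D→{A, C}, E→{S}, F→∅; union {S, A, B, C, D, E}; ε-closure = {S, A, B, C, D, E, F}.
Read '0': S→{C, D, E}, A→{S, A, F}, B→{A, E, F}, C→{A, B, C, D}, D→{C}, E→∅, F→{F}; now {S, A, B, C, D, E, F}.
Read '1': S→{A}, A→{S}, B→{B, E}, C→{S, D}, D→{A, C}, E→{S}, F→∅; union {S, A, B, C, D, E}; ε-closure = {S, A, B, C, D, E, F}.
Read '1': S→{A}, A→{S}, B→{B, E}, C→{S, D}, D→{A, C}, E→{S}, F→∅; union {S, A, B, C, D, E}; ε-closure = {S, A, B, C, D, E, F}.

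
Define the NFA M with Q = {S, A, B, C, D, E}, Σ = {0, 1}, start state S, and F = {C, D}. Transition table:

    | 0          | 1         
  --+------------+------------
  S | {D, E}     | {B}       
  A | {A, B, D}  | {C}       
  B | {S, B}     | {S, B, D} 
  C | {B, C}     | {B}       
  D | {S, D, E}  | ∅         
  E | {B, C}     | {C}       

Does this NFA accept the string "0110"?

No

Start in {S}.
Read '0': {S} → {D, E}.
Read '1': {D, E} → {C}.
Read '1': {C} → {B}.
Read '0': {B} → {S, B}.
The final set {S, B} contains no accepting state.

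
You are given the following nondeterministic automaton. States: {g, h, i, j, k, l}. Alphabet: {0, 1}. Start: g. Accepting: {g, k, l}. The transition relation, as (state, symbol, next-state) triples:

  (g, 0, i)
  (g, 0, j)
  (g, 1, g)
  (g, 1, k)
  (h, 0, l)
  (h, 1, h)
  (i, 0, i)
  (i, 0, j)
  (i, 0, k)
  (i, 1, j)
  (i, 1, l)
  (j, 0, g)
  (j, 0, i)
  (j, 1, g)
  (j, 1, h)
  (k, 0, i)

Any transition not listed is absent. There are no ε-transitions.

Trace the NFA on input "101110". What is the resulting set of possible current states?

{i, j, l}

Start in {g}.
Read '1': {g} → {g, k}.
Read '0': {g, k} → {i, j}.
Read '1': {i, j} → {g, h, j, l}.
Read '1': {g, h, j, l} → {g, h, k}.
Read '1': {g, h, k} → {g, h, k}.
Read '0': {g, h, k} → {i, j, l}.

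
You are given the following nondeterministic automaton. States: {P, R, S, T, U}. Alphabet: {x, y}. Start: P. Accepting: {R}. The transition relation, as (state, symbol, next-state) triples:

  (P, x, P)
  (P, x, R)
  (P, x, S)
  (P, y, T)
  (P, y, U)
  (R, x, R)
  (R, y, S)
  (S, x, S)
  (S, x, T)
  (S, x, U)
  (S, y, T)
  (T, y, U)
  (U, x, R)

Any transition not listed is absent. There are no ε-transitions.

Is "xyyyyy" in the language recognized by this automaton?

Start in {P}.
Read 'x': {P} → {P, R, S}.
Read 'y': {P, R, S} → {S, T, U}.
Read 'y': {S, T, U} → {T, U}.
Read 'y': {T, U} → {U}.
Read 'y': {U} → ∅.
The set is empty and remains empty for the remaining 1 symbol.
The final set ∅ contains no accepting state.

No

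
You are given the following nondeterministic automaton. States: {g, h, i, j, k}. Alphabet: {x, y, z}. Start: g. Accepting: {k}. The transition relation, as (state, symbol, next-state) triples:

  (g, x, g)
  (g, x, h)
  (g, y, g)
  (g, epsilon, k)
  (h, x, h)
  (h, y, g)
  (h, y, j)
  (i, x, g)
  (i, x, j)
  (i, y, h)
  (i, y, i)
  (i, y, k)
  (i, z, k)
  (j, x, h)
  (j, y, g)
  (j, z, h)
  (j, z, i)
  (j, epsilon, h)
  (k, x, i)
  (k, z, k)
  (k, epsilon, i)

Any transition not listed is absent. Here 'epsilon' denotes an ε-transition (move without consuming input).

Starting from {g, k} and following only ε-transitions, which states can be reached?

Begin with {g, k}.
ε-move k → i; add i.

{g, i, k}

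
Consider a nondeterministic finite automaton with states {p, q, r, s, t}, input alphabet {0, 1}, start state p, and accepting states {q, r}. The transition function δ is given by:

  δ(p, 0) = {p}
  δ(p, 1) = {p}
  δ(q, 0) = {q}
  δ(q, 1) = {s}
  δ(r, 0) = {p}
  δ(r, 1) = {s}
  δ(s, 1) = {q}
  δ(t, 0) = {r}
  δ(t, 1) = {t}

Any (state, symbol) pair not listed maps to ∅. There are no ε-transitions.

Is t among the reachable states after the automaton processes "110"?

No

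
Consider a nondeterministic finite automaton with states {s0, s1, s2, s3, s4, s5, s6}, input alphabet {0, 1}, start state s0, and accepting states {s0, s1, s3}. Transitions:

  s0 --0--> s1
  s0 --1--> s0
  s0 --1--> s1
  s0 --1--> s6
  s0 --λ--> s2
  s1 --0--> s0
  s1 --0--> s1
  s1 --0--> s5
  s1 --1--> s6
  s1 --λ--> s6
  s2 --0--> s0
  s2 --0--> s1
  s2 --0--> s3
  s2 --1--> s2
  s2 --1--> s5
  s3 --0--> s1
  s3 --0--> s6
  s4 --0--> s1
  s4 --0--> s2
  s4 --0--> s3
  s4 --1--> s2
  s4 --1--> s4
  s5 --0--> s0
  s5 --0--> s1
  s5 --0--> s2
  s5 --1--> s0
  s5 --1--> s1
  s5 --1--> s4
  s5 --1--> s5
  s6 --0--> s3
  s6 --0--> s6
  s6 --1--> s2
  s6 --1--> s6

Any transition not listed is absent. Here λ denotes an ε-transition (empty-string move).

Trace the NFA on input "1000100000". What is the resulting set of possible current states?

Start: ε-closure({s0}) = {s0, s2}.
Read '1': s0→{s0, s1, s6}, s2→{s2, s5}; now {s0, s1, s2, s5, s6}.
Read '0': s0→{s1}, s1→{s0, s1, s5}, s2→{s0, s1, s3}, s5→{s0, s1, s2}, s6→{s3, s6}; now {s0, s1, s2, s3, s5, s6}.
Read '0': s0→{s1}, s1→{s0, s1, s5}, s2→{s0, s1, s3}, s3→{s1, s6}, s5→{s0, s1, s2}, s6→{s3, s6}; now {s0, s1, s2, s3, s5, s6}.
Read '0': s0→{s1}, s1→{s0, s1, s5}, s2→{s0, s1, s3}, s3→{s1, s6}, s5→{s0, s1, s2}, s6→{s3, s6}; now {s0, s1, s2, s3, s5, s6}.
Read '1': s0→{s0, s1, s6}, s1→{s6}, s2→{s2, s5}, s3→∅, s5→{s0, s1, s4, s5}, s6→{s2, s6}; now {s0, s1, s2, s4, s5, s6}.
Read '0': s0→{s1}, s1→{s0, s1, s5}, s2→{s0, s1, s3}, s4→{s1, s2, s3}, s5→{s0, s1, s2}, s6→{s3, s6}; now {s0, s1, s2, s3, s5, s6}.
Read '0': s0→{s1}, s1→{s0, s1, s5}, s2→{s0, s1, s3}, s3→{s1, s6}, s5→{s0, s1, s2}, s6→{s3, s6}; now {s0, s1, s2, s3, s5, s6}.
Read '0': s0→{s1}, s1→{s0, s1, s5}, s2→{s0, s1, s3}, s3→{s1, s6}, s5→{s0, s1, s2}, s6→{s3, s6}; now {s0, s1, s2, s3, s5, s6}.
Read '0': s0→{s1}, s1→{s0, s1, s5}, s2→{s0, s1, s3}, s3→{s1, s6}, s5→{s0, s1, s2}, s6→{s3, s6}; now {s0, s1, s2, s3, s5, s6}.
Read '0': s0→{s1}, s1→{s0, s1, s5}, s2→{s0, s1, s3}, s3→{s1, s6}, s5→{s0, s1, s2}, s6→{s3, s6}; now {s0, s1, s2, s3, s5, s6}.

{s0, s1, s2, s3, s5, s6}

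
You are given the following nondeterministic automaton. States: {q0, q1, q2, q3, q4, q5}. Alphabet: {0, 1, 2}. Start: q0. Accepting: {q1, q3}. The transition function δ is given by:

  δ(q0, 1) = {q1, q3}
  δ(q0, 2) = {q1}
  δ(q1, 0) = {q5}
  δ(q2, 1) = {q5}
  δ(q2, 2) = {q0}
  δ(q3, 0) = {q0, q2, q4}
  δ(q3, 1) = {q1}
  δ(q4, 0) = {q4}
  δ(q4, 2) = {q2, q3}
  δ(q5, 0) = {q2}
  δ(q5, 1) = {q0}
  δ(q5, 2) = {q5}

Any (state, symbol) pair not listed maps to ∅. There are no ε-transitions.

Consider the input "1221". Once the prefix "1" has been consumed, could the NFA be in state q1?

Yes

Start in {q0}.
Read '1': {q0} → {q1, q3}.
State q1 is in {q1, q3}.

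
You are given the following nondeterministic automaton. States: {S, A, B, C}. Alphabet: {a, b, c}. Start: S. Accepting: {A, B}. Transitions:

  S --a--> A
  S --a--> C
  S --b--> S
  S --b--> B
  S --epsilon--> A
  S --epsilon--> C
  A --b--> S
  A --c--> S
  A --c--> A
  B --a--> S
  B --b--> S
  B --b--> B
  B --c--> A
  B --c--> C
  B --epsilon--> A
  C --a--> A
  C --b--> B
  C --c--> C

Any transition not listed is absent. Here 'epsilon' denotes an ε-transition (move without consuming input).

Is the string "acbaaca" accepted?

Start: ε-closure({S}) = {S, A, C}.
Read 'a': S→{A, C}, A→∅, C→{A}; now {A, C}.
Read 'c': A→{S, A}, C→{C}; now {S, A, C}.
Read 'b': S→{S, B}, A→{S}, C→{B}; union {S, B}; ε-closure = {S, A, B, C}.
Read 'a': S→{A, C}, A→∅, B→{S}, C→{A}; now {S, A, C}.
Read 'a': S→{A, C}, A→∅, C→{A}; now {A, C}.
Read 'c': A→{S, A}, C→{C}; now {S, A, C}.
Read 'a': S→{A, C}, A→∅, C→{A}; now {A, C}.
The final set {A, C} contains the accepting state A.

Yes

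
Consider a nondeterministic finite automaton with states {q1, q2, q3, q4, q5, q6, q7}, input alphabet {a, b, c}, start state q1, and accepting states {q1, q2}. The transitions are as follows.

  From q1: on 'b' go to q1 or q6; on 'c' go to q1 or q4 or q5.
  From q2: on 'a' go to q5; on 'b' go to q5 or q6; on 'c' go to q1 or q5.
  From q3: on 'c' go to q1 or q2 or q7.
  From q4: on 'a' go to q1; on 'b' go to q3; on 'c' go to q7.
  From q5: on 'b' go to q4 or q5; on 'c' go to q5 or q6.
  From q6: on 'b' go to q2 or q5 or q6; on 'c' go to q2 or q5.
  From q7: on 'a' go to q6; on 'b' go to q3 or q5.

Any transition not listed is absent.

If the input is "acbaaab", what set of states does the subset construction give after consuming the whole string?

Start in {q1}.
Read 'a': q1→∅; now ∅.
The set is empty and remains empty for the remaining 6 symbols.

∅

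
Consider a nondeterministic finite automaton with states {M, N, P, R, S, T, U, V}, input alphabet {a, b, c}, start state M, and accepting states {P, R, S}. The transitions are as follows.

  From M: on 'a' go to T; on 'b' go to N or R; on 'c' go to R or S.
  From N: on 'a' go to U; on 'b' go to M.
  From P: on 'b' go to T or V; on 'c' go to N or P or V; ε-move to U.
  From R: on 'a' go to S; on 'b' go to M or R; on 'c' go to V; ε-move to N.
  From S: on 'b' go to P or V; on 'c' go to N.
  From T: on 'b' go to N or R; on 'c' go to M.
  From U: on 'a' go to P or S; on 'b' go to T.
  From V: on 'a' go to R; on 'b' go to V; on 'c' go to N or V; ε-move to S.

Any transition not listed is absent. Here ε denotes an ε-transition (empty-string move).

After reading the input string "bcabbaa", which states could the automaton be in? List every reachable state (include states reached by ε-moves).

{P, S, U}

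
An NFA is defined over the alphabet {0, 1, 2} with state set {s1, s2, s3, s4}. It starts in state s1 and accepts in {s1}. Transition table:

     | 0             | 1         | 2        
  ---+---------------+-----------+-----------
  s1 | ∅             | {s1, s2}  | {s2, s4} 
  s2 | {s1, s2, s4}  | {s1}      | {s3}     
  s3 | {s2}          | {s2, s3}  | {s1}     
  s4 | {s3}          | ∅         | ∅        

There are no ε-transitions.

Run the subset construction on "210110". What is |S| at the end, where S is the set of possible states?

0

Start in {s1}.
Read '2': s1→{s2, s4}; now {s2, s4}.
Read '1': s2→{s1}, s4→∅; now {s1}.
Read '0': s1→∅; now ∅.
The set is empty and remains empty for the remaining 3 symbols.
That set has 0 states.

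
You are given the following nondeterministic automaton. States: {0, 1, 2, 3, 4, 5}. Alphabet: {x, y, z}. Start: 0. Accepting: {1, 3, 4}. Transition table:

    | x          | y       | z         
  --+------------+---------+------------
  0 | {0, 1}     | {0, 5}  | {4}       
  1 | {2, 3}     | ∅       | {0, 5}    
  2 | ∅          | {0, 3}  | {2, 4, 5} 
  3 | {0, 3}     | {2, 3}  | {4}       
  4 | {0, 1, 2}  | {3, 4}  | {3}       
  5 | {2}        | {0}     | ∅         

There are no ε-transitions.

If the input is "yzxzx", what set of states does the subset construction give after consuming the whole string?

Start in {0}.
Read 'y': 0→{0, 5}; now {0, 5}.
Read 'z': 0→{4}, 5→∅; now {4}.
Read 'x': 4→{0, 1, 2}; now {0, 1, 2}.
Read 'z': 0→{4}, 1→{0, 5}, 2→{2, 4, 5}; now {0, 2, 4, 5}.
Read 'x': 0→{0, 1}, 2→∅, 4→{0, 1, 2}, 5→{2}; now {0, 1, 2}.

{0, 1, 2}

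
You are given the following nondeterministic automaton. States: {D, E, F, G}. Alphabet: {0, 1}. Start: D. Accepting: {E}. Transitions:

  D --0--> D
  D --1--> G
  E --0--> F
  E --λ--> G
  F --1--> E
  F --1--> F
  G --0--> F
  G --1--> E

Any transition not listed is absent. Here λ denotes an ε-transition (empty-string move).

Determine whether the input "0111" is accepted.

Start in {D}.
Read '0': {D} → {D}.
Read '1': {D} → {G}.
Read '1': {G} → {E, G}.
Read '1': {E, G} → {E, G}.
The final set {E, G} contains the accepting state E.

Yes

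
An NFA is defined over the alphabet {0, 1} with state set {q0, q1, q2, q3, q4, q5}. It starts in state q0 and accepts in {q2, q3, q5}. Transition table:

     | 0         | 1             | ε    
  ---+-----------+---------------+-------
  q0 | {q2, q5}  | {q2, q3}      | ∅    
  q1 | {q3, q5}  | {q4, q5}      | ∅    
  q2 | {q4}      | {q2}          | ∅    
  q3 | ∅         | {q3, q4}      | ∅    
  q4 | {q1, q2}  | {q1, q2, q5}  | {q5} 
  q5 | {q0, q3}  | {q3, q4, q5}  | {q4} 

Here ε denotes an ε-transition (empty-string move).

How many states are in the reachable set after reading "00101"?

Start in {q0}.
Read '0': {q0} → {q2, q4, q5}.
Read '0': {q2, q4, q5} → {q0, q1, q2, q3, q4, q5}.
Read '1': {q0, q1, q2, q3, q4, q5} → {q1, q2, q3, q4, q5}.
Read '0': {q1, q2, q3, q4, q5} → {q0, q1, q2, q3, q4, q5}.
Read '1': {q0, q1, q2, q3, q4, q5} → {q1, q2, q3, q4, q5}.
That set has 5 states.

5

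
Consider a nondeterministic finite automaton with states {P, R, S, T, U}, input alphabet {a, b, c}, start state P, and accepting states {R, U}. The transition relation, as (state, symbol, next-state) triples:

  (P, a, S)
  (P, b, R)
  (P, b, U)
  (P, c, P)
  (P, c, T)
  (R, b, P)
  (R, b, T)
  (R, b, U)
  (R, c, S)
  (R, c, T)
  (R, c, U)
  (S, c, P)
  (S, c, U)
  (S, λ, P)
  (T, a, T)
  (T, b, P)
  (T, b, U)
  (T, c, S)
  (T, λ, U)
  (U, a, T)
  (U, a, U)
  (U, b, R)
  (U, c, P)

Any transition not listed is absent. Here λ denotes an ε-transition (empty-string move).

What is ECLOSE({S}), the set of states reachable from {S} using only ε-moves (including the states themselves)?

{P, S}

Begin with {S}.
ε-move S → P; add P.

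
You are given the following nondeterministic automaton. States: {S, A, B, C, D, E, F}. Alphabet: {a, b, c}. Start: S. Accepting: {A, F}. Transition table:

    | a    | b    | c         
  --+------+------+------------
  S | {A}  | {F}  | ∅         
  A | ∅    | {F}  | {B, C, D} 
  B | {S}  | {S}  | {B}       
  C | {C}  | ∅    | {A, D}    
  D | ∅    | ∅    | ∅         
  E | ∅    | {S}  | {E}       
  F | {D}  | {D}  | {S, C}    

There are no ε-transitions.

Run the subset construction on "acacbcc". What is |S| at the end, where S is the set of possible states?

2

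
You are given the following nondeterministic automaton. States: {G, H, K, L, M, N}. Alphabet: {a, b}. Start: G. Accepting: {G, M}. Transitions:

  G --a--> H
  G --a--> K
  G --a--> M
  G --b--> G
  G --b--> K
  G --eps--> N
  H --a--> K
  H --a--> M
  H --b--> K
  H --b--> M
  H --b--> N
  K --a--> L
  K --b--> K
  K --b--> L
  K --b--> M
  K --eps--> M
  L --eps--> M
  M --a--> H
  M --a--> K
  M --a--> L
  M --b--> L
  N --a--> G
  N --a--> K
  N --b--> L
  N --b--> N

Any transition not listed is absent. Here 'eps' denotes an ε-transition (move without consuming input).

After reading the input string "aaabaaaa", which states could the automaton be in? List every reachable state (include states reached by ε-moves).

{G, H, K, L, M, N}

Start: ε-closure({G}) = {G, N}.
Read 'a': G→{H, K, M}, N→{G, K}; union {G, H, K, M}; ε-closure = {G, H, K, M, N}.
Read 'a': G→{H, K, M}, H→{K, M}, K→{L}, M→{H, K, L}, N→{G, K}; union {G, H, K, L, M}; ε-closure = {G, H, K, L, M, N}.
Read 'a': G→{H, K, M}, H→{K, M}, K→{L}, L→∅, M→{H, K, L}, N→{G, K}; union {G, H, K, L, M}; ε-closure = {G, H, K, L, M, N}.
Read 'b': G→{G, K}, H→{K, M, N}, K→{K, L, M}, L→∅, M→{L}, N→{L, N}; now {G, K, L, M, N}.
Read 'a': G→{H, K, M}, K→{L}, L→∅, M→{H, K, L}, N→{G, K}; union {G, H, K, L, M}; ε-closure = {G, H, K, L, M, N}.
Read 'a': G→{H, K, M}, H→{K, M}, K→{L}, L→∅, M→{H, K, L}, N→{G, K}; union {G, H, K, L, M}; ε-closure = {G, H, K, L, M, N}.
Read 'a': G→{H, K, M}, H→{K, M}, K→{L}, L→∅, M→{H, K, L}, N→{G, K}; union {G, H, K, L, M}; ε-closure = {G, H, K, L, M, N}.
Read 'a': G→{H, K, M}, H→{K, M}, K→{L}, L→∅, M→{H, K, L}, N→{G, K}; union {G, H, K, L, M}; ε-closure = {G, H, K, L, M, N}.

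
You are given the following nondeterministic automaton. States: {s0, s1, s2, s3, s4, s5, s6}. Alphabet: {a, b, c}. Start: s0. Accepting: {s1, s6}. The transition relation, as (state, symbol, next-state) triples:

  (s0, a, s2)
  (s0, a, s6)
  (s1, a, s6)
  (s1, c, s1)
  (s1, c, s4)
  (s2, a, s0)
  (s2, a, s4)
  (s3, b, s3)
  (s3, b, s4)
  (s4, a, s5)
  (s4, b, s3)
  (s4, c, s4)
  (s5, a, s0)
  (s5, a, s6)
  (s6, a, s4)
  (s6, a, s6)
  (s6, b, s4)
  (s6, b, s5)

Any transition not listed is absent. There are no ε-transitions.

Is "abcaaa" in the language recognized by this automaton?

Yes

Start in {s0}.
Read 'a': s0→{s2, s6}; now {s2, s6}.
Read 'b': s2→∅, s6→{s4, s5}; now {s4, s5}.
Read 'c': s4→{s4}, s5→∅; now {s4}.
Read 'a': s4→{s5}; now {s5}.
Read 'a': s5→{s0, s6}; now {s0, s6}.
Read 'a': s0→{s2, s6}, s6→{s4, s6}; now {s2, s4, s6}.
The final set {s2, s4, s6} contains the accepting state s6.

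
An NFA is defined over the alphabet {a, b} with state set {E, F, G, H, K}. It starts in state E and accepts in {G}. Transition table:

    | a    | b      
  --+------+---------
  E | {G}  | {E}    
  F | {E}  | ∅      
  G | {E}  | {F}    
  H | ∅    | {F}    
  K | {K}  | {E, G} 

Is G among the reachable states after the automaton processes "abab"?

Start in {E}.
Read 'a': {E} → {G}.
Read 'b': {G} → {F}.
Read 'a': {F} → {E}.
Read 'b': {E} → {E}.
State G is not in {E}.

No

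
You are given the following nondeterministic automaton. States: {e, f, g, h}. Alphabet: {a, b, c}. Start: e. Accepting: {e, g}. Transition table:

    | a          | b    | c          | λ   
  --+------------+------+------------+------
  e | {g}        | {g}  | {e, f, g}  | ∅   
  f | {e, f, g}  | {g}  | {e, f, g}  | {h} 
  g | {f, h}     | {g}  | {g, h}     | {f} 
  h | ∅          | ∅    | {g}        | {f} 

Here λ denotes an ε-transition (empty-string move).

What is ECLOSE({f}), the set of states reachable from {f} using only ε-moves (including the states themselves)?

Begin with {f}.
ε-move f → h; add h.

{f, h}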